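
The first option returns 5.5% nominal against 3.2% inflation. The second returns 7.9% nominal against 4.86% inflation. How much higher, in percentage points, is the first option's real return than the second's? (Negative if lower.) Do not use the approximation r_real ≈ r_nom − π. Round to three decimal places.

-0.670

The first option real return: 1.055/1.032 − 1 = 2.2287%.
The second real return: 1.079/1.0486 − 1 = 2.8991%.
Difference: 2.2287 − 2.8991 = -0.6704 pp.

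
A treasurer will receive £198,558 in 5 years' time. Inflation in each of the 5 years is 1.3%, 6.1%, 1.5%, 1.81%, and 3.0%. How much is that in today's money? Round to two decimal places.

£173,567.68

Price-level factor over 5 years: 1.013 × 1.061 × 1.015 × 1.0181 × 1.030 ≈ 1.1439802682.
Purchasing power today: £198,558 divided by that factor.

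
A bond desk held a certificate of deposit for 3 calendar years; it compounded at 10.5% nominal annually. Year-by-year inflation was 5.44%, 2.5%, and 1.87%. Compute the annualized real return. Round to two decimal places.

Cumulative inflation factor: 1.0544 × 1.025 × 1.0187 ≈ 1.10097.
Nominal growth factor: 1.34923. Real growth factor = 1.34923 / 1.10097 ≈ 1.22549.
Annualized: 1.22549^(1/3) − 1 ≈ 0.07013.

7.01%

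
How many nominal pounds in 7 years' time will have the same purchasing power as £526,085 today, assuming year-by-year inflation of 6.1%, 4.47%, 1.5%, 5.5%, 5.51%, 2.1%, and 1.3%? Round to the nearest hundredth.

Cumulative price-level factor: 1.061 × 1.0447 × 1.015 × 1.055 × 1.0551 × 1.021 × 1.013 ≈ 1.2952520579.
The nominal amount required is £526,085 scaled up by that factor.

£681,412.68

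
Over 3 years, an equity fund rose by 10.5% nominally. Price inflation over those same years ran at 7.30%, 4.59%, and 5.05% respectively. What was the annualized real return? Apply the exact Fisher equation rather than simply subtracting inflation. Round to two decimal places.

-2.14%

Cumulative inflation factor: 1.0730 × 1.0459 × 1.0505 ≈ 1.17892.
Nominal growth factor: 1.10500. Real growth factor = 1.10500 / 1.17892 ≈ 0.93730.
Annualized: 0.93730^(1/3) − 1 ≈ -0.02135.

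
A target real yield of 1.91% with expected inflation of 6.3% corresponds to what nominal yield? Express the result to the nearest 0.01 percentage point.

By the Fisher equation, 1 + r_nom = (1 + 1.91%)(1 + 6.3%) = 1.0191 × 1.063 = 1.0833033.
So r_nom = 8.33033%.

8.33%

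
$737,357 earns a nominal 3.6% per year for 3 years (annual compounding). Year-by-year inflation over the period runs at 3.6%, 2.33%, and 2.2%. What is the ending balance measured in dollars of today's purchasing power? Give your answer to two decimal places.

Nominal value at maturity: $737,357 × (1 + 3.6%)^3 ≈ $819,892.80.
Price-level factor over 3 years: 1.036 × 1.0233 × 1.022 = 1.0834618536.
The maturity value deflated by that factor is the answer in today's purchasing power.

$756,734.35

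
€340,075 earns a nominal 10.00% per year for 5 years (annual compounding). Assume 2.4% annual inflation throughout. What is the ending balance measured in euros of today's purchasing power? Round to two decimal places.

Nominal value at maturity: €340,075 × (1 + 10.00%)^5 ≈ €547,694.19.
Price-level factor over 5 years: (1 + 2.4%)^5 ≈ 1.1258999068.
The maturity value deflated by that factor is the answer in today's purchasing power.

€486,450.16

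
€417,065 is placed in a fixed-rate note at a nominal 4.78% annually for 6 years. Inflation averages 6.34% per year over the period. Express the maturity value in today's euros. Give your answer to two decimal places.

Nominal value at maturity: €417,065 × (1 + 4.78%)^6 ≈ €551,917.43.
Price-level factor over 6 years: (1 + 6.34%)^6 ≈ 1.4460387660.
Dividing the nominal maturity value by the price-level factor gives the value in today's money.

€381,675.40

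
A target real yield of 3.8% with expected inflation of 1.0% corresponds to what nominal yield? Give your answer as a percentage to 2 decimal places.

By the Fisher equation, 1 + r_nom = (1 + 3.8%)(1 + 1.0%) = 1.038 × 1.010 = 1.04838.
So r_nom = 4.838%.

4.84%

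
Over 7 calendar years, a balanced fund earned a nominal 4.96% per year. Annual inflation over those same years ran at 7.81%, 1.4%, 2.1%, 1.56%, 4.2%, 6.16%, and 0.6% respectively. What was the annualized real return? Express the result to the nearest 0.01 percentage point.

1.53%

Cumulative inflation factor: 1.0781 × 1.014 × 1.021 × 1.0156 × 1.042 × 1.0616 × 1.006 ≈ 1.26146.
Nominal growth factor: 1.40335. Real growth factor = 1.40335 / 1.26146 ≈ 1.11249.
Annualized: 1.11249^(1/7) − 1 ≈ 0.01534.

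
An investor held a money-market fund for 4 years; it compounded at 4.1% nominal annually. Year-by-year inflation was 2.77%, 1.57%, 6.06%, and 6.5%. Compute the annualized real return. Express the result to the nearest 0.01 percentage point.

Cumulative inflation factor: 1.0277 × 1.0157 × 1.0606 × 1.065 ≈ 1.17905.
Nominal growth factor: 1.17436. Real growth factor = 1.17436 / 1.17905 ≈ 0.99602.
Annualized: 0.99602^(1/4) − 1 ≈ -0.00100.

-0.10%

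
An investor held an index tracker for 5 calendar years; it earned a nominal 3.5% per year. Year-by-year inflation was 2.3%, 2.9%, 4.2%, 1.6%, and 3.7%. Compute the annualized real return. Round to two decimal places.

Cumulative inflation factor: 1.023 × 1.029 × 1.042 × 1.016 × 1.037 ≈ 1.15566.
Nominal growth factor: 1.18769. Real growth factor = 1.18769 / 1.15566 ≈ 1.02771.
Annualized: 1.02771^(1/5) − 1 ≈ 0.00548.

0.55%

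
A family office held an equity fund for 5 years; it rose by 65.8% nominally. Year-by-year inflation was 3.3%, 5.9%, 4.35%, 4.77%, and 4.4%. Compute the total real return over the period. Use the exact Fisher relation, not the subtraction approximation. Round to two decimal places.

32.79%

Cumulative inflation factor: 1.033 × 1.059 × 1.0435 × 1.0477 × 1.044 ≈ 1.24861.
Nominal growth factor: 1.65800. Real growth factor = 1.65800 / 1.24861 ≈ 1.32788.
Total real return ≈ 32.7879%.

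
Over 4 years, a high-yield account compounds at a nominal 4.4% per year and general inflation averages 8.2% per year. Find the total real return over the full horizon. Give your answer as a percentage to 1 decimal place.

-13.3%

The annual real rate is (1+4.4%)/(1+8.2%) − 1 = -3.5120%.
Compounded over 4 years: (1 + -0.035120)^4 − 1 ≈ -0.13325.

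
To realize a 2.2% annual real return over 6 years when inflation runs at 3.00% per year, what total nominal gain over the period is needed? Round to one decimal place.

36.1%

Required annual nominal rate: (1+2.2%)(1+3.00%) − 1 = 5.266%.
Cumulative over 6 years: (1 + 0.05266)^6 − 1 ≈ 0.36059.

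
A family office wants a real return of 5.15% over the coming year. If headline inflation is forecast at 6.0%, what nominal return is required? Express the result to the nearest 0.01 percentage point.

By the Fisher equation, 1 + r_nom = (1 + 5.15%)(1 + 6.0%) = 1.0515 × 1.060 = 1.11459.
So r_nom = 11.459%.

11.46%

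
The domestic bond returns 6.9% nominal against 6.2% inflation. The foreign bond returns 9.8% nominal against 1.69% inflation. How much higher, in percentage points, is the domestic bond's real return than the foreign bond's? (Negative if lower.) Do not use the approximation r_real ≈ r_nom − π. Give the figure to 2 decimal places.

-7.32

The domestic bond real return: 1.069/1.062 − 1 = 0.659%.
The foreign bond real return: 1.098/1.0169 − 1 = 7.975%.
Difference: 0.659 − 7.975 = -7.316 pp.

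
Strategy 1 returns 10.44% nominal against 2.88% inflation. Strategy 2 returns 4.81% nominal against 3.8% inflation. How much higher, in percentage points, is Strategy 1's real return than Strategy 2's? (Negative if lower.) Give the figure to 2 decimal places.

6.38

Strategy 1 real return: 1.1044/1.0288 − 1 = 7.348%.
Strategy 2 real return: 1.0481/1.038 − 1 = 0.973%.
Difference: 7.348 − 0.973 = 6.375 pp.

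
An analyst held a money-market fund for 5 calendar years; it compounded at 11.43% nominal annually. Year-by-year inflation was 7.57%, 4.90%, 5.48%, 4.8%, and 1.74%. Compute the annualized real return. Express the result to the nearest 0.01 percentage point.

Cumulative inflation factor: 1.0757 × 1.0490 × 1.0548 × 1.048 × 1.0174 ≈ 1.26908.
Nominal growth factor: 1.71795. Real growth factor = 1.71795 / 1.26908 ≈ 1.35370.
Annualized: 1.35370^(1/5) − 1 ≈ 0.06244.

6.24%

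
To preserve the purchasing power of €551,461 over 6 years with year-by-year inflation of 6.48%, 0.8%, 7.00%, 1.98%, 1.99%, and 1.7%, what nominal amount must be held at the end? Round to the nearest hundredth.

Cumulative price-level factor: 1.0648 × 1.008 × 1.0700 × 1.0198 × 1.0199 × 1.017 ≈ 1.2148031366.
The nominal amount required is €551,461 scaled up by that factor.

€669,916.55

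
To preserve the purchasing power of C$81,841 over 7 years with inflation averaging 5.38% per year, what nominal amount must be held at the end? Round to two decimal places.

C$118,107.72

Cumulative price-level factor: (1+5.38%)^7 ≈ 1.4431363292.
The nominal amount required is C$81,841 scaled up by that factor.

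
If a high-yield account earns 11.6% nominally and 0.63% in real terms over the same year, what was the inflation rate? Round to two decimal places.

10.90%

From (1+r_nom) = (1+r_real)(1+π), we get 1+π = (1 + 11.6%)/(1 + 0.63%) = 1.116/1.0063 ≈ 1.10901.
So π ≈ 10.9013%.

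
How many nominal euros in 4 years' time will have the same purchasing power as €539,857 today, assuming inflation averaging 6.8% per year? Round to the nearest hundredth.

€702,366.43

Cumulative price-level factor: (1+6.8%)^4 ≈ 1.3010231094.
The nominal amount required is €539,857 scaled up by that factor.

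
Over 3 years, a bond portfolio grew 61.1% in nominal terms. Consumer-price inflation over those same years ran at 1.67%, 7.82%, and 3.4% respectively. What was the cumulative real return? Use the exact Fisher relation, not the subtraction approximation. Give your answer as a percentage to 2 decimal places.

Cumulative inflation factor: 1.0167 × 1.0782 × 1.034 ≈ 1.13348.
Nominal growth factor: 1.61100. Real growth factor = 1.61100 / 1.13348 ≈ 1.42129.
Total real return ≈ 42.1290%.

42.13%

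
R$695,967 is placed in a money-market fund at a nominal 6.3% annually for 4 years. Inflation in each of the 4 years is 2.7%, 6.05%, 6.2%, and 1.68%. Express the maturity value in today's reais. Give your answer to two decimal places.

Nominal value at maturity: R$695,967 × (1 + 6.3%)^4 ≈ R$888,631.50.
Price-level factor over 4 years: 1.027 × 1.0605 × 1.062 × 1.0168 ≈ 1.1760916613.
The maturity value deflated by that factor is the answer in today's purchasing power.

R$755,580.14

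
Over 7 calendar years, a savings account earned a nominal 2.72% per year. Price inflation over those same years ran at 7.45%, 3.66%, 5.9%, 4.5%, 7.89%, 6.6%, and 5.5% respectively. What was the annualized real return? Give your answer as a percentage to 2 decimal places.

Cumulative inflation factor: 1.0745 × 1.0366 × 1.059 × 1.045 × 1.0789 × 1.066 × 1.055 ≈ 1.49562.
Nominal growth factor: 1.20666. Real growth factor = 1.20666 / 1.49562 ≈ 0.80680.
Annualized: 0.80680^(1/7) − 1 ≈ -0.03020.

-3.02%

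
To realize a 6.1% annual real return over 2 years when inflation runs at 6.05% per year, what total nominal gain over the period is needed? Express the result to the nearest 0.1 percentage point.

26.6%

Required annual nominal rate: (1+6.1%)(1+6.05%) − 1 = 12.51905%.
Cumulative over 2 years: (1 + 0.1251905)^2 − 1 ≈ 0.26605.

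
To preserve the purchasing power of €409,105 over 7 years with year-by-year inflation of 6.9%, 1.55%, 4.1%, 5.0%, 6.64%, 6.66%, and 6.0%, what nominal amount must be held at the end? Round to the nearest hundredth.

€585,275.08

Cumulative price-level factor: 1.069 × 1.0155 × 1.041 × 1.050 × 1.0664 × 1.0666 × 1.060 ≈ 1.4306231307.
Multiplying €409,105 by the price-level factor gives the future nominal sum.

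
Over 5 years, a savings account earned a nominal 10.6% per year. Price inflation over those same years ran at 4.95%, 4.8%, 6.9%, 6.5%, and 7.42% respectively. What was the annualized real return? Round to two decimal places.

4.23%

Cumulative inflation factor: 1.0495 × 1.048 × 1.069 × 1.065 × 1.0742 ≈ 1.34510.
Nominal growth factor: 1.65491. Real growth factor = 1.65491 / 1.34510 ≈ 1.23032.
Annualized: 1.23032^(1/5) − 1 ≈ 0.04233.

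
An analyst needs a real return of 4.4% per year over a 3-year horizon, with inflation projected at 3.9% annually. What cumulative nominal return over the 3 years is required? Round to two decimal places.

Required annual nominal rate: (1+4.4%)(1+3.9%) − 1 = 8.4716%.
Cumulative over 3 years: (1 + 0.084716)^3 − 1 ≈ 0.27629.

27.63%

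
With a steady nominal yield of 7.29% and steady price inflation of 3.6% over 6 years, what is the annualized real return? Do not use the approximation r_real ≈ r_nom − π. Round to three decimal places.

With constant rates the annual real return is the same each year: (1+7.29%)/(1+3.6%) − 1 = 0.03562.

3.562%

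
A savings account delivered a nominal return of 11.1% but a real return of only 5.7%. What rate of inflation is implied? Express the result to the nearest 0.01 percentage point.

From (1+r_nom) = (1+r_real)(1+π), we get 1+π = (1 + 11.1%)/(1 + 5.7%) = 1.111/1.057 ≈ 1.05109.
So π ≈ 5.1088%.

5.11%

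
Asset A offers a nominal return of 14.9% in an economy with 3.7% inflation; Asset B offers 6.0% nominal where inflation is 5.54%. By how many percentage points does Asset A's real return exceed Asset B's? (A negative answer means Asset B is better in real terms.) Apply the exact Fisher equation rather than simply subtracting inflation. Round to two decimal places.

10.36

Asset A real return: 1.149/1.037 − 1 = 10.800%.
Asset B real return: 1.060/1.0554 − 1 = 0.436%.
Difference: 10.800 − 0.436 = 10.364 pp.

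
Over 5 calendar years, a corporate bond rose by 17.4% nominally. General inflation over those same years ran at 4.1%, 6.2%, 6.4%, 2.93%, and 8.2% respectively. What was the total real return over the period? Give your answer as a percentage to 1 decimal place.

Cumulative inflation factor: 1.041 × 1.062 × 1.064 × 1.0293 × 1.082 ≈ 1.31004.
Nominal growth factor: 1.17400. Real growth factor = 1.17400 / 1.31004 ≈ 0.89615.
Total real return ≈ -10.3847%.

-10.4%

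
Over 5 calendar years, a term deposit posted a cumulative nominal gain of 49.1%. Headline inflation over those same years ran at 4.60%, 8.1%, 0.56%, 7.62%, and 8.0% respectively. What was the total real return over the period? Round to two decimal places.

Cumulative inflation factor: 1.0460 × 1.081 × 1.0056 × 1.0762 × 1.080 ≈ 1.32160.
Nominal growth factor: 1.49100. Real growth factor = 1.49100 / 1.32160 ≈ 1.12818.
Total real return ≈ 12.8180%.

12.82%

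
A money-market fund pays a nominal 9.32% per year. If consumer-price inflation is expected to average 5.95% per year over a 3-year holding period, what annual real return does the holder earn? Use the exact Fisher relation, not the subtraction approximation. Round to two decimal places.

3.18%

With constant rates the annual real return is the same each year: (1+9.32%)/(1+5.95%) − 1 = 0.03181.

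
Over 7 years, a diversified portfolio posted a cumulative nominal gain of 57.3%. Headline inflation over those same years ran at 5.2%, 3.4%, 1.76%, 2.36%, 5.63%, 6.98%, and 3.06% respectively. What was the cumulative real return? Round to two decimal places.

Cumulative inflation factor: 1.052 × 1.034 × 1.0176 × 1.0236 × 1.0563 × 1.0698 × 1.0306 ≈ 1.31954.
Nominal growth factor: 1.57300. Real growth factor = 1.57300 / 1.31954 ≈ 1.19208.
Total real return ≈ 19.2079%.

19.21%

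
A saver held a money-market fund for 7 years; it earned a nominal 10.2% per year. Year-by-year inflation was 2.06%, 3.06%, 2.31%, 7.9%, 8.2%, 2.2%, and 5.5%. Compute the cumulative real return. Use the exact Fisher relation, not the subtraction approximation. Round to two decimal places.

45.70%

Cumulative inflation factor: 1.0206 × 1.0306 × 1.0231 × 1.079 × 1.082 × 1.022 × 1.055 ≈ 1.35461.
Nominal growth factor: 1.97365. Real growth factor = 1.97365 / 1.35461 ≈ 1.45699.
Total real return ≈ 45.6986%.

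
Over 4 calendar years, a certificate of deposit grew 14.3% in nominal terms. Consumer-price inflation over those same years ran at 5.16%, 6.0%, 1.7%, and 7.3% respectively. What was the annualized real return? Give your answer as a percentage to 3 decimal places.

-1.544%

Cumulative inflation factor: 1.0516 × 1.060 × 1.017 × 1.073 ≈ 1.21640.
Nominal growth factor: 1.14300. Real growth factor = 1.14300 / 1.21640 ≈ 0.93966.
Annualized: 0.93966^(1/4) − 1 ≈ -0.01544.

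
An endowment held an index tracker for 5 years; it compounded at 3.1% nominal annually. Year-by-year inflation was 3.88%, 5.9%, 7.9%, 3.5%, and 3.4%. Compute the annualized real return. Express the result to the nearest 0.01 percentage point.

Cumulative inflation factor: 1.0388 × 1.059 × 1.079 × 1.035 × 1.034 ≈ 1.27031.
Nominal growth factor: 1.16491. Real growth factor = 1.16491 / 1.27031 ≈ 0.91703.
Annualized: 0.91703^(1/5) − 1 ≈ -0.01717.

-1.72%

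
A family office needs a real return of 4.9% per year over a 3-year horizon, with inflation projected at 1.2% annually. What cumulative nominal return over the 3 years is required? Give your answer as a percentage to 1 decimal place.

Required annual nominal rate: (1+4.9%)(1+1.2%) − 1 = 6.1588%.
Cumulative over 3 years: (1 + 0.061588)^3 − 1 ≈ 0.19638.

19.6%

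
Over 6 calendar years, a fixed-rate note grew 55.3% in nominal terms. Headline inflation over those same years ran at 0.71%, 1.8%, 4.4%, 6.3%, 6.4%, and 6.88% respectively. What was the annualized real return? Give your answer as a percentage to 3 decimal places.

3.089%

Cumulative inflation factor: 1.0071 × 1.018 × 1.044 × 1.063 × 1.064 × 1.0688 ≈ 1.29387.
Nominal growth factor: 1.55300. Real growth factor = 1.55300 / 1.29387 ≈ 1.20027.
Annualized: 1.20027^(1/6) − 1 ≈ 0.03089.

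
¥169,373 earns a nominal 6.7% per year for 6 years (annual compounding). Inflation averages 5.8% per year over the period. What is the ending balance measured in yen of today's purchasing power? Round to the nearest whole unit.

Nominal value at maturity: ¥169,373 × (1 + 6.7%)^6 ≈ ¥249,937.
Price-level factor over 6 years: (1 + 5.8%)^6 ≈ 1.4025359636.
The maturity value deflated by that factor is the answer in today's purchasing power.

¥178,204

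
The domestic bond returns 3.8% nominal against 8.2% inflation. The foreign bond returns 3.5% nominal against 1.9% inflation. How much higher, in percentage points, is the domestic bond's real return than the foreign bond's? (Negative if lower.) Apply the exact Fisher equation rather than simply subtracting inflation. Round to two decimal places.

-5.64

The domestic bond real return: 1.038/1.082 − 1 = -4.067%.
The foreign bond real return: 1.035/1.019 − 1 = 1.570%.
Difference: -4.067 − 1.570 = -5.637 pp.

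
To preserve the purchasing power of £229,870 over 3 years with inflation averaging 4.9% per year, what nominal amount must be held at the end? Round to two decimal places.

Cumulative price-level factor: (1+4.9%)^3 = 1.154320649.
The nominal amount required is £229,870 scaled up by that factor.

£265,343.69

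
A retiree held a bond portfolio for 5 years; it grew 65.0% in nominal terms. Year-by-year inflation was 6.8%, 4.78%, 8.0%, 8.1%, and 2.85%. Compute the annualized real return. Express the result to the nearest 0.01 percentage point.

Cumulative inflation factor: 1.068 × 1.0478 × 1.080 × 1.081 × 1.0285 ≈ 1.34370.
Nominal growth factor: 1.65000. Real growth factor = 1.65000 / 1.34370 ≈ 1.22795.
Annualized: 1.22795^(1/5) − 1 ≈ 0.04192.

4.19%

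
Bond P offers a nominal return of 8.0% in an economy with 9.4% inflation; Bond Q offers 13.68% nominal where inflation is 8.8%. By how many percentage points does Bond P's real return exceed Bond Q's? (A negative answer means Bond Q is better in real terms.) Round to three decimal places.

-5.765

Bond P real return: 1.080/1.094 − 1 = -1.2797%.
Bond Q real return: 1.1368/1.088 − 1 = 4.4853%.
Difference: -1.2797 − 4.4853 = -5.7650 pp.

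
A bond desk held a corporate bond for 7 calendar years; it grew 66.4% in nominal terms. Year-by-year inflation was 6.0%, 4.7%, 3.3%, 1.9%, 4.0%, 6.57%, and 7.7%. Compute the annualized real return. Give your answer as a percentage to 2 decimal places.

2.56%

Cumulative inflation factor: 1.060 × 1.047 × 1.033 × 1.019 × 1.040 × 1.0657 × 1.077 ≈ 1.39448.
Nominal growth factor: 1.66400. Real growth factor = 1.66400 / 1.39448 ≈ 1.19328.
Annualized: 1.19328^(1/7) − 1 ≈ 0.02556.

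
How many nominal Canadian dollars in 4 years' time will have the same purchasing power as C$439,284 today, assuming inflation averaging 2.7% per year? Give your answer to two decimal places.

Cumulative price-level factor: (1+2.7%)^4 ≈ 1.1124532634.
The nominal amount required is C$439,284 scaled up by that factor.

C$488,682.92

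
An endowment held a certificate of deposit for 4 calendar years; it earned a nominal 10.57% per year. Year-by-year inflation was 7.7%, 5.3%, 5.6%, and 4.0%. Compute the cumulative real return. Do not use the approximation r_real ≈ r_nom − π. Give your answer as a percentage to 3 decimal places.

Cumulative inflation factor: 1.077 × 1.053 × 1.056 × 1.040 ≈ 1.24549.
Nominal growth factor: 1.49468. Real growth factor = 1.49468 / 1.24549 ≈ 1.20007.
Total real return ≈ 20.0074%.

20.007%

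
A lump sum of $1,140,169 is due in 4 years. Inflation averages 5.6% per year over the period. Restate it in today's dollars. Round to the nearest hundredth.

Price-level factor over 4 years: (1 + 5.6%)^4 ≈ 1.2435282985.
Purchasing power today: $1,140,169 divided by that factor.

$916,882.23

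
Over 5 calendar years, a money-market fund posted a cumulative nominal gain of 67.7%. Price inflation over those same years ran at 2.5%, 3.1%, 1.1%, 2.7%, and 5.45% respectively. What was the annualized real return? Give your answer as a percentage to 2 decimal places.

Cumulative inflation factor: 1.025 × 1.031 × 1.011 × 1.027 × 1.0545 ≈ 1.15705.
Nominal growth factor: 1.67700. Real growth factor = 1.67700 / 1.15705 ≈ 1.44938.
Annualized: 1.44938^(1/5) − 1 ≈ 0.07705.

7.71%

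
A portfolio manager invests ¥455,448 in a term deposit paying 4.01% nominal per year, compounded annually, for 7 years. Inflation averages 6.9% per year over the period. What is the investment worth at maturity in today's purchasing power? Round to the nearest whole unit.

¥375,942

Nominal value at maturity: ¥455,448 × (1 + 4.01%)^7 ≈ ¥599,742.
Price-level factor over 7 years: (1 + 6.9%)^7 ≈ 1.5953057718.
The maturity value deflated by that factor is the answer in today's purchasing power.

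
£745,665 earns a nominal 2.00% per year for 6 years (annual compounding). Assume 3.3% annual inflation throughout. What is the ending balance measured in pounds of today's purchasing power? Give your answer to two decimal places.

£691,103.13

Nominal value at maturity: £745,665 × (1 + 2.00%)^6 ≈ £839,739.90.
Price-level factor over 6 years: (1 + 3.3%)^6 ≈ 1.2150717649.
Dividing the nominal maturity value by the price-level factor gives the value in today's money.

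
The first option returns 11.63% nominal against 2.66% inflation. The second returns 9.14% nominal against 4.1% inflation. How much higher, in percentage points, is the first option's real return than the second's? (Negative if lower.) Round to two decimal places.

The first option real return: 1.1163/1.0266 − 1 = 8.738%.
The second real return: 1.0914/1.041 − 1 = 4.841%.
Difference: 8.738 − 4.841 = 3.897 pp.

3.90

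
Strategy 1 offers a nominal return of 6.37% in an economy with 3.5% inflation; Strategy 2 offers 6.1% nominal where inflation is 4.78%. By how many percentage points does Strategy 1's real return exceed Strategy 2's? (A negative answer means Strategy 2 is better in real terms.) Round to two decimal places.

Strategy 1 real return: 1.0637/1.035 − 1 = 2.773%.
Strategy 2 real return: 1.061/1.0478 − 1 = 1.260%.
Difference: 2.773 − 1.260 = 1.513 pp.

1.51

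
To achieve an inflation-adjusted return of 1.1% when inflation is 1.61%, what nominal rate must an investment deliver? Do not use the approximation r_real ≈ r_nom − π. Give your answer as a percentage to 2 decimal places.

By the Fisher equation, 1 + r_nom = (1 + 1.1%)(1 + 1.61%) = 1.011 × 1.0161 = 1.0272771.
So r_nom = 2.72771%.

2.73%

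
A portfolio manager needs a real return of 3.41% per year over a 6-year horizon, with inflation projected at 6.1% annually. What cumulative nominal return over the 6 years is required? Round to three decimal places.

Required annual nominal rate: (1+3.41%)(1+6.1%) − 1 = 9.71801%.
Cumulative over 6 years: (1 + 0.0971801)^6 − 1 ≈ 0.74449.

74.449%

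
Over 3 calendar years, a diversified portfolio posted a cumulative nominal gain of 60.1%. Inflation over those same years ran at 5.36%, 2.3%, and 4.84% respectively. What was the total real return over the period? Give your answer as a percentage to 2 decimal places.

Cumulative inflation factor: 1.0536 × 1.023 × 1.0484 ≈ 1.13000.
Nominal growth factor: 1.60100. Real growth factor = 1.60100 / 1.13000 ≈ 1.41681.
Total real return ≈ 41.6814%.

41.68%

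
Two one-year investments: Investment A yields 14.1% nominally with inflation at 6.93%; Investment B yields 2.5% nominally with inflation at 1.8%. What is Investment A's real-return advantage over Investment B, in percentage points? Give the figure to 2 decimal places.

Investment A real return: 1.141/1.0693 − 1 = 6.705%.
Investment B real return: 1.025/1.018 − 1 = 0.688%.
Difference: 6.705 − 0.688 = 6.017 pp.

6.02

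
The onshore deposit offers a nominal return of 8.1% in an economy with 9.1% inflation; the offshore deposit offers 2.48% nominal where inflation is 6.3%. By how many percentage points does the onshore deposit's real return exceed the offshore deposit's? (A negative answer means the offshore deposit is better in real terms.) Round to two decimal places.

The onshore deposit real return: 1.081/1.091 − 1 = -0.917%.
The offshore deposit real return: 1.0248/1.063 − 1 = -3.594%.
Difference: -0.917 − (-3.594) = 2.677 pp.

2.68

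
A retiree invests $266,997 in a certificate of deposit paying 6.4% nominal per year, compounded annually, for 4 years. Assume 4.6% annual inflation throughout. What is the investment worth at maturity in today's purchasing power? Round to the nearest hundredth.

Nominal value at maturity: $266,997 × (1 + 6.4%)^4 ≈ $342,194.40.
Price-level factor over 4 years: (1 + 4.6%)^4 ≈ 1.1970898215.
Dividing the nominal maturity value by the price-level factor gives the value in today's money.

$285,855.24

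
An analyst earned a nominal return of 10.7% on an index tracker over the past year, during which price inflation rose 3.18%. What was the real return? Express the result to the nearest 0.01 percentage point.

7.29%

Real return via the Fisher equation: (1 + 10.7%)/(1 + 3.18%) − 1 = 1.107/1.0318 − 1 ≈ 0.07288.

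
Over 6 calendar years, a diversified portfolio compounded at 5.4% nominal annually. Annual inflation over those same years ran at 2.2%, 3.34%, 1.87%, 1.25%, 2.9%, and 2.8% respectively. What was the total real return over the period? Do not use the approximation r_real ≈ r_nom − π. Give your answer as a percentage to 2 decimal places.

Cumulative inflation factor: 1.022 × 1.0334 × 1.0187 × 1.0125 × 1.029 × 1.028 ≈ 1.15231.
Nominal growth factor: 1.37102. Real growth factor = 1.37102 / 1.15231 ≈ 1.18980.
Total real return ≈ 18.9801%.

18.98%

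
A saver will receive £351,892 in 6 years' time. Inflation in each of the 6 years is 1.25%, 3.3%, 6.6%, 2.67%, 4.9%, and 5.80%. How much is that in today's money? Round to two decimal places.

Price-level factor over 6 years: 1.0125 × 1.033 × 1.066 × 1.0267 × 1.049 × 1.0580 ≈ 1.2704491178.
Purchasing power today: £351,892 divided by that factor.

£276,982.36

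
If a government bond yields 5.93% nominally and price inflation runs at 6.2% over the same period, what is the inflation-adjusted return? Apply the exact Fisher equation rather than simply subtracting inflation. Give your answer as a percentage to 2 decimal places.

-0.25%

Real return via the Fisher equation: (1 + 5.93%)/(1 + 6.2%) − 1 = 1.0593/1.062 − 1 ≈ -0.00254.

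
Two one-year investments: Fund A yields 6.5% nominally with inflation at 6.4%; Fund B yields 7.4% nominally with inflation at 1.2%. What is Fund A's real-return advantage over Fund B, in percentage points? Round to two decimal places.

Fund A real return: 1.065/1.064 − 1 = 0.094%.
Fund B real return: 1.074/1.012 − 1 = 6.126%.
Difference: 0.094 − 6.126 = -6.032 pp.

-6.03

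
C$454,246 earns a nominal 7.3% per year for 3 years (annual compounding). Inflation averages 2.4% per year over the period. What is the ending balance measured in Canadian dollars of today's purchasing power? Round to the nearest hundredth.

C$522,625.27

Nominal value at maturity: C$454,246 × (1 + 7.3%)^3 ≈ C$561,164.61.
Price-level factor over 3 years: (1 + 2.4%)^3 = 1.073741824.
The maturity value deflated by that factor is the answer in today's purchasing power.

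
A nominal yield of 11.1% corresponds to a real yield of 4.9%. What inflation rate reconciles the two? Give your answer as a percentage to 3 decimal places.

5.910%

From (1+r_nom) = (1+r_real)(1+π), we get 1+π = (1 + 11.1%)/(1 + 4.9%) = 1.111/1.049 ≈ 1.05910.
So π ≈ 5.9104%.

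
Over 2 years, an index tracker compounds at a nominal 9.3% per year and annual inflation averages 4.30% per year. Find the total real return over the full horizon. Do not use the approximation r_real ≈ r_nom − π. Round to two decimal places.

The annual real rate is (1+9.3%)/(1+4.30%) − 1 = 4.7939%.
Compounded over 2 years: (1 + 0.047939)^2 − 1 ≈ 0.09818.

9.82%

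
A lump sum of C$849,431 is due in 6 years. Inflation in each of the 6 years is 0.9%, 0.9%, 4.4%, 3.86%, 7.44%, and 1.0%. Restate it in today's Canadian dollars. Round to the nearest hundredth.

C$709,103.43

Price-level factor over 6 years: 1.009 × 1.009 × 1.044 × 1.0386 × 1.0744 × 1.010 ≈ 1.1978943674.
Purchasing power today: C$849,431 divided by that factor.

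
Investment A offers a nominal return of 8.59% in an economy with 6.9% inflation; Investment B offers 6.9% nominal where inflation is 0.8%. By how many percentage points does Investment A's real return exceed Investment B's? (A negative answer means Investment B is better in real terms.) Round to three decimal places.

Investment A real return: 1.0859/1.069 − 1 = 1.5809%.
Investment B real return: 1.069/1.008 − 1 = 6.0516%.
Difference: 1.5809 − 6.0516 = -4.4707 pp.

-4.471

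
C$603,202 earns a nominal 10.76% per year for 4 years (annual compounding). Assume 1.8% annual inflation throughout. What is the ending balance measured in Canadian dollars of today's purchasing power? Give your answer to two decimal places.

C$845,285.56

Nominal value at maturity: C$603,202 × (1 + 10.76%)^4 ≈ C$907,809.16.
Price-level factor over 4 years: (1 + 1.8%)^4 ≈ 1.0739674330.
Dividing the nominal maturity value by the price-level factor gives the value in today's money.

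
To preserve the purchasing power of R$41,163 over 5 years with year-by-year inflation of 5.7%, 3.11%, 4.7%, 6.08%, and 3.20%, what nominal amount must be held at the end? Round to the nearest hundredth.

Cumulative price-level factor: 1.057 × 1.0311 × 1.047 × 1.0608 × 1.0320 ≈ 1.2492106100.
The nominal amount required is R$41,163 scaled up by that factor.

R$51,421.26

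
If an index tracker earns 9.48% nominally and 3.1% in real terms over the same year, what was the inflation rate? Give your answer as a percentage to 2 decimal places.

From (1+r_nom) = (1+r_real)(1+π), we get 1+π = (1 + 9.48%)/(1 + 3.1%) = 1.0948/1.031 ≈ 1.06188.
So π ≈ 6.1882%.

6.19%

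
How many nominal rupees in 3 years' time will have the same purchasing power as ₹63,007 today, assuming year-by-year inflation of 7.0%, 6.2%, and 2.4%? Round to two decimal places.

₹73,315.71

Cumulative price-level factor: 1.070 × 1.062 × 1.024 = 1.16361216.
Multiplying ₹63,007 by the price-level factor gives the future nominal sum.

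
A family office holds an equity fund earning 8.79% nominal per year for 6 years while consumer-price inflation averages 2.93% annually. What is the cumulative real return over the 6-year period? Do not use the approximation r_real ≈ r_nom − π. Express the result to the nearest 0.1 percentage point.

39.4%

The annual real rate is (1+8.79%)/(1+2.93%) − 1 = 5.6932%.
Compounded over 6 years: (1 + 0.056932)^6 − 1 ≈ 0.39406.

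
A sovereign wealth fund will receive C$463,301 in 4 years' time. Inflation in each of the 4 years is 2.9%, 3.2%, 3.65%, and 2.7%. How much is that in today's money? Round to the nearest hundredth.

Price-level factor over 4 years: 1.029 × 1.032 × 1.0365 × 1.027 ≈ 1.1304069580.
Purchasing power today: C$463,301 divided by that factor.

C$409,853.28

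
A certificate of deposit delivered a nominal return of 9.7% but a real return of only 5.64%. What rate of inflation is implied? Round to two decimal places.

3.84%

From (1+r_nom) = (1+r_real)(1+π), we get 1+π = (1 + 9.7%)/(1 + 5.64%) = 1.097/1.0564 ≈ 1.03843.
So π ≈ 3.8432%.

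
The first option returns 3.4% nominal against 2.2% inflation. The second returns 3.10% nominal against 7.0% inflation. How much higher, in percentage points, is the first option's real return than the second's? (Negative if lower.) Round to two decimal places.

The first option real return: 1.034/1.022 − 1 = 1.174%.
The second real return: 1.0310/1.070 − 1 = -3.645%.
Difference: 1.174 − (-3.645) = 4.819 pp.

4.82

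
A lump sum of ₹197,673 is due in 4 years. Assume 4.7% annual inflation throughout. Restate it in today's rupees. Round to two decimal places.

Price-level factor over 4 years: (1 + 4.7%)^4 ≈ 1.2016741717.
Purchasing power today: ₹197,673 divided by that factor.

₹164,498.00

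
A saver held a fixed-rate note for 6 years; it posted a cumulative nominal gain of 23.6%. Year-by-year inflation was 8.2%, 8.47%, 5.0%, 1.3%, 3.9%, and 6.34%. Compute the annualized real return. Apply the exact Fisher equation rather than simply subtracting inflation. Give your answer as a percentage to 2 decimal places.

-1.81%

Cumulative inflation factor: 1.082 × 1.0847 × 1.050 × 1.013 × 1.039 × 1.0634 ≈ 1.37927.
Nominal growth factor: 1.23600. Real growth factor = 1.23600 / 1.37927 ≈ 0.89613.
Annualized: 0.89613^(1/6) − 1 ≈ -0.01811.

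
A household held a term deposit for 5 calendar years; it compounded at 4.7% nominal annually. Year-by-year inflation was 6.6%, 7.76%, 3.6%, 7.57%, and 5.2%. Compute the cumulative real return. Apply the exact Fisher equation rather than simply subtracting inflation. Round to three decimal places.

Cumulative inflation factor: 1.066 × 1.0776 × 1.036 × 1.0757 × 1.052 ≈ 1.34673.
Nominal growth factor: 1.25815. Real growth factor = 1.25815 / 1.34673 ≈ 0.93423.
Total real return ≈ -6.5774%.

-6.577%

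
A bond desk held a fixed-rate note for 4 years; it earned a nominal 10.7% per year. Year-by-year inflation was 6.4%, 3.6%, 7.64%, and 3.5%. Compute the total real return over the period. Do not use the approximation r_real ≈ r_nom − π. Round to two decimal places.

22.29%

Cumulative inflation factor: 1.064 × 1.036 × 1.0764 × 1.035 ≈ 1.22805.
Nominal growth factor: 1.50173. Real growth factor = 1.50173 / 1.22805 ≈ 1.22286.
Total real return ≈ 22.2855%.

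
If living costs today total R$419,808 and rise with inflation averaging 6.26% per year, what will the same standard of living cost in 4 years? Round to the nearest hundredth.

R$535,217.07

Cumulative price-level factor: (1+6.26%)^4 ≈ 1.2749091742.
Multiplying R$419,808 by the price-level factor gives the future nominal sum.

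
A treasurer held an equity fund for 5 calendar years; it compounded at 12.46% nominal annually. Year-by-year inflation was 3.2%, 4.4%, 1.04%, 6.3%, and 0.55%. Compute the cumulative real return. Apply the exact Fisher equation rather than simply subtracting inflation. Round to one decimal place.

54.6%

Cumulative inflation factor: 1.032 × 1.044 × 1.0104 × 1.063 × 1.0055 ≈ 1.16356.
Nominal growth factor: 1.79883. Real growth factor = 1.79883 / 1.16356 ≈ 1.54597.
Total real return ≈ 54.5972%.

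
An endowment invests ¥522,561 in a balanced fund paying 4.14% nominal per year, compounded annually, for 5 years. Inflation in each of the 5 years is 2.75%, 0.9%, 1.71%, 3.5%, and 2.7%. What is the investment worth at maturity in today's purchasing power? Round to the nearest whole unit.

¥571,054

Nominal value at maturity: ¥522,561 × (1 + 4.14%)^5 ≈ ¥640,066.
Price-level factor over 5 years: 1.0275 × 1.009 × 1.0171 × 1.035 × 1.027 ≈ 1.1208498667.
Dividing the nominal maturity value by the price-level factor gives the value in today's money.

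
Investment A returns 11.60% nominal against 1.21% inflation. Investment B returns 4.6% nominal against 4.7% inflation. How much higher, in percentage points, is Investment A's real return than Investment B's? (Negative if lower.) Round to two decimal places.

Investment A real return: 1.1160/1.0121 − 1 = 10.266%.
Investment B real return: 1.046/1.047 − 1 = -0.096%.
Difference: 10.266 − (-0.096) = 10.362 pp.

10.36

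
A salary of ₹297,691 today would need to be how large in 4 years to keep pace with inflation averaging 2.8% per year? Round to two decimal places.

₹332,459.05

Cumulative price-level factor: (1+2.8%)^4 ≈ 1.1167924227.
The nominal amount required is ₹297,691 scaled up by that factor.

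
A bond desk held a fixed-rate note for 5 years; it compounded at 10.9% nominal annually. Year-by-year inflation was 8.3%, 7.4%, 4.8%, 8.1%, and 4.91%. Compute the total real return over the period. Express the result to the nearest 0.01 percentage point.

21.34%

Cumulative inflation factor: 1.083 × 1.074 × 1.048 × 1.081 × 1.0491 ≈ 1.38241.
Nominal growth factor: 1.67748. Real growth factor = 1.67748 / 1.38241 ≈ 1.21345.
Total real return ≈ 21.3448%.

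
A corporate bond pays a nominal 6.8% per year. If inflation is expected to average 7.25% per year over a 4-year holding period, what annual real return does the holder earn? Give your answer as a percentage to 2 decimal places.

-0.42%

With constant rates the annual real return is the same each year: (1+6.8%)/(1+7.25%) − 1 = -0.00420.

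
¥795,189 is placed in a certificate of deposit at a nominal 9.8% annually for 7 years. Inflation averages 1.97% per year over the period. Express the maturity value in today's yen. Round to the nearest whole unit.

¥1,334,688

Nominal value at maturity: ¥795,189 × (1 + 9.8%)^7 ≈ ¥1,529,983.
Price-level factor over 7 years: (1 + 1.97%)^7 ≈ 1.1463228123.
Dividing the nominal maturity value by the price-level factor gives the value in today's money.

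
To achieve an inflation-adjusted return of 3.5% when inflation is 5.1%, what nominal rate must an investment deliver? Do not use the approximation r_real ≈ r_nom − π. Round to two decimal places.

By the Fisher equation, 1 + r_nom = (1 + 3.5%)(1 + 5.1%) = 1.035 × 1.051 = 1.087785.
So r_nom = 8.7785%.

8.78%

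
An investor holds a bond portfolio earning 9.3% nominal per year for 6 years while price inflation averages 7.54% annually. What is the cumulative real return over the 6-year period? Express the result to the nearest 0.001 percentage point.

The annual real rate is (1+9.3%)/(1+7.54%) − 1 = 1.6366%.
Compounded over 6 years: (1 + 0.016366)^6 − 1 ≈ 0.10230.

10.230%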